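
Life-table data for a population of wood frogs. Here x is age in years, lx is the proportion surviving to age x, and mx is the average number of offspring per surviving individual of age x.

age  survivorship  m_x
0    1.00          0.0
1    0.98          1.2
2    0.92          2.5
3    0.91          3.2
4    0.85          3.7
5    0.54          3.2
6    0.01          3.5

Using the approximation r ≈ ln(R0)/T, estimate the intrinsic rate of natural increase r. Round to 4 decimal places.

R0 = Σ lx·mx = 0 + 1.176 + 2.3 + 2.912 + 3.145 + 1.728 + 0.035 = 11.296
Σ x·lx·mx = 35.942; T = 35.942/11.296 = 3.18183…
r ≈ ln(R0)/T = ln(11.296)/3.18183… = 0.761966… → 0.7620

0.7620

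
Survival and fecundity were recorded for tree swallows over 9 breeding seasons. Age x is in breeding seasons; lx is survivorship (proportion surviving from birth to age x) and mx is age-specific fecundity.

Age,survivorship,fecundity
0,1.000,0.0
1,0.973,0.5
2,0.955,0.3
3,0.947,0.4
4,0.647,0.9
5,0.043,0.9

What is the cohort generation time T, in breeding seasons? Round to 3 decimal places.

2.662

lx·mx: 0, 0.4865, 0.2865, 0.3788, 0.5823, 0.0387 → R0 = 1.7728
x·lx·mx: 0, 0.4865, 0.573, 1.1364, 2.3292, 0.1935 → Σ = 4.7186
T = 4.7186 / 1.7728 = 2.661665… → 2.662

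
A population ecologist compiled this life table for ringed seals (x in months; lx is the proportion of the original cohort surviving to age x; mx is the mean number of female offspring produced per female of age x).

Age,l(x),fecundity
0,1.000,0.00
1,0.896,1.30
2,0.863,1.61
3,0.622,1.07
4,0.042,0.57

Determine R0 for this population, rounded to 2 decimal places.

lx·mx by age: 0, 1.1648, 1.38943, 0.66554, 0.02394
R0 = Σ lx·mx = 3.24371 → 3.24

3.24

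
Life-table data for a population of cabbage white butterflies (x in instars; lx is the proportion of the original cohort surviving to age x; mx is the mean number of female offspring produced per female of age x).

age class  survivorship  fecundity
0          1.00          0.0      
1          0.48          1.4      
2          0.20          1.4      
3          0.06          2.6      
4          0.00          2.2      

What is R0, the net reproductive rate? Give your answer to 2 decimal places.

lx·mx by age: 0, 0.672, 0.28, 0.156, 0
R0 = Σ lx·mx = 1.108 → 1.11

1.11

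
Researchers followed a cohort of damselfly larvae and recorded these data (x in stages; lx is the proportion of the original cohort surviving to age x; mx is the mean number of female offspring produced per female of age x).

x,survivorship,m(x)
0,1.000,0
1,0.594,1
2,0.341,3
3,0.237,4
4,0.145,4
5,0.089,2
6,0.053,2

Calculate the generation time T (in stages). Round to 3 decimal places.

2.721

lx·mx: 0, 0.594, 1.023, 0.948, 0.58, 0.178, 0.106 → R0 = 3.429
x·lx·mx: 0, 0.594, 2.046, 2.844, 2.32, 0.89, 0.636 → Σ = 9.33
T = 9.33 / 3.429 = 2.72091… → 2.721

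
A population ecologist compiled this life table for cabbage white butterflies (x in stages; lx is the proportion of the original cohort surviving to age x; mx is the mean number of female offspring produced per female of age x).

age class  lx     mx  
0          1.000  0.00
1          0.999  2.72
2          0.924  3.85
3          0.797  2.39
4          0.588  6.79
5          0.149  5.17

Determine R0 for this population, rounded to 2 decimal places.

lx·mx by age: 0, 2.71728, 3.5574, 1.90483, 3.99252, 0.77033
R0 = Σ lx·mx = 12.94236 → 12.94

12.94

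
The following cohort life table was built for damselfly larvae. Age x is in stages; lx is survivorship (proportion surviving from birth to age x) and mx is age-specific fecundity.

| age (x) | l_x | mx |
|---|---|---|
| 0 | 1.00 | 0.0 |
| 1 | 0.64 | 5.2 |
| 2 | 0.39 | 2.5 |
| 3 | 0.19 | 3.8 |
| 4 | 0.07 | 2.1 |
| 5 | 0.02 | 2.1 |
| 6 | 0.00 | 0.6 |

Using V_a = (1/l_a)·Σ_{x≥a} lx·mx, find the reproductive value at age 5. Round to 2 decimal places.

2.10

lx·mx for x ≥ 5: 0.042, 0 → sum = 0.042
V_5 = 0.042 / l_5 = 0.042 / 0.02 = 2.1 → 2.10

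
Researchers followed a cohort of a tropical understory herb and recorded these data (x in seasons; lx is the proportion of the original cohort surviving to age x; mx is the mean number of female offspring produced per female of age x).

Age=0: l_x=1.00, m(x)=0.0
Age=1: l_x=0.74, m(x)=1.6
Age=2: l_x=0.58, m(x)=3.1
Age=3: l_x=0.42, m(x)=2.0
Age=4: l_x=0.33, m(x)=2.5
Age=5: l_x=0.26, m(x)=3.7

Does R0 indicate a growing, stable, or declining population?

growing

R0 = Σ lx·mx = 0 + 1.184 + 1.798 + 0.84 + 0.825 + 0.962 = 5.609
R0 > 1, so the population is growing.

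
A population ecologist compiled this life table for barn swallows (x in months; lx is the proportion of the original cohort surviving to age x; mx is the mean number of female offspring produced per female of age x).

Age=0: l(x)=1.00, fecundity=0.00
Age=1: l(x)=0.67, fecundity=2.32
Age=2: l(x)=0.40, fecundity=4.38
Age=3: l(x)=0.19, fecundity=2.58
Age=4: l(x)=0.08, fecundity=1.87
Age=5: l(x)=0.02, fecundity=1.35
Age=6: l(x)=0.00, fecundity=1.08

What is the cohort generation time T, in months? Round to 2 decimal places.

1.83

lx·mx: 0, 1.5544, 1.752, 0.4902, 0.1496, 0.027, 0 → R0 = 3.9732
x·lx·mx: 0, 1.5544, 3.504, 1.4706, 0.5984, 0.135, 0 → Σ = 7.2624
T = 7.2624 / 3.9732 = 1.827847… → 1.83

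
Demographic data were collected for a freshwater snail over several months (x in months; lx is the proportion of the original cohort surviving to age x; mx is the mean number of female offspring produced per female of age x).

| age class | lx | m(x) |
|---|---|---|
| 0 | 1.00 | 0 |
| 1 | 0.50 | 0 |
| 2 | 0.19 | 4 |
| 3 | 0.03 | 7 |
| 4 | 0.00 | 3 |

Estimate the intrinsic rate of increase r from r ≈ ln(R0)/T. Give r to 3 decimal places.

-0.014

R0 = Σ lx·mx = 0 + 0 + 0.76 + 0.21 + 0 = 0.97
Σ x·lx·mx = 2.15; T = 2.15/0.97 = 2.21649…
r ≈ ln(R0)/T = ln(0.97)/2.21649… = -0.01374… → -0.014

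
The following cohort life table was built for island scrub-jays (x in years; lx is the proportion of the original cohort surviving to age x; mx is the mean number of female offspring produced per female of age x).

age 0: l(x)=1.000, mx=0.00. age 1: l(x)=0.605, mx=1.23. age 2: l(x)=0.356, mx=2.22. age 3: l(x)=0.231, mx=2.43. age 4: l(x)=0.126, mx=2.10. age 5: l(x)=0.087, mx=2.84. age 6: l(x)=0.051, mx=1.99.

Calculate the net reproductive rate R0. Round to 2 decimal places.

lx·mx by age: 0, 0.74415, 0.79032, 0.56133, 0.2646, 0.24708, 0.10149
R0 = Σ lx·mx = 2.70897 → 2.71

2.71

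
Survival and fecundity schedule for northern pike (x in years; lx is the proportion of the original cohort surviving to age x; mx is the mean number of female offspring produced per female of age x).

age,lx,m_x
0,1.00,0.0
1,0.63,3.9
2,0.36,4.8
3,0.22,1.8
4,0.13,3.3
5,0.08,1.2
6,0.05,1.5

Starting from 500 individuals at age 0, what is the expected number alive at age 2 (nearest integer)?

180

Expected survivors = N0 · l_2 = 500 × 0.36 = 180 → 180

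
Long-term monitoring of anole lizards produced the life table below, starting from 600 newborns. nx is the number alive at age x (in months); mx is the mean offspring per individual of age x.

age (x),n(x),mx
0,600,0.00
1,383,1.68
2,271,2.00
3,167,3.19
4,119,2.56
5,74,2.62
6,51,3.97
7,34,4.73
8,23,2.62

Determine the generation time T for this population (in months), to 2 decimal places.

3.16

lx = nx/n0 = nx/600: 1, 0.63833…, 0.45167…, 0.27833…, 0.19833…, 0.12333…, 0.085, 0.05667…, 0.03833…
lx·mx: 0, 1.0724…, 0.903333…, 0.887883…, 0.507733…, 0.323133…, 0.33745, 0.268033…, 0.100433… → R0 = 4.4004…
x·lx·mx: 0, 1.0724…, 1.806667…, 2.66365…, 2.030933…, 1.615667…, 2.0247, 1.876233…, 0.803467… → Σ = 13.893717…
T = 13.893717… / 4.4004… = 3.157376… → 3.16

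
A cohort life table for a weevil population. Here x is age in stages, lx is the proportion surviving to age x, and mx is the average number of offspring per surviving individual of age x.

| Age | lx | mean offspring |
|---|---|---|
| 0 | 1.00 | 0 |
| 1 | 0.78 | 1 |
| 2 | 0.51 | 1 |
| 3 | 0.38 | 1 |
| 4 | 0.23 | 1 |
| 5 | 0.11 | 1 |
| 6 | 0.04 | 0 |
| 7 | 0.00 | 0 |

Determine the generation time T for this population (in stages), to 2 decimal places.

2.19

lx·mx: 0, 0.78, 0.51, 0.38, 0.23, 0.11, 0, 0 → R0 = 2.01
x·lx·mx: 0, 0.78, 1.02, 1.14, 0.92, 0.55, 0, 0 → Σ = 4.41
T = 4.41 / 2.01 = 2.19403… → 2.19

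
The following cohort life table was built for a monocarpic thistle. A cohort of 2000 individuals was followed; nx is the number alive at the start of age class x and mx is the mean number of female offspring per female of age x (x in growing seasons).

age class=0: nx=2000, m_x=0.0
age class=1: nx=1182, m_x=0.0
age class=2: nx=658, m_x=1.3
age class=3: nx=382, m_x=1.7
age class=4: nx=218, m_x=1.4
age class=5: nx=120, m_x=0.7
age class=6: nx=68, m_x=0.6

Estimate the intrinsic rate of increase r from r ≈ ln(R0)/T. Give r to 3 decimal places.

-0.012

lx = nx/n0 = nx/2000: 1, 0.591, 0.329, 0.191, 0.109, 0.06, 0.034
R0 = Σ lx·mx = 0 + 0 + 0.4277 + 0.3247 + 0.1526 + 0.042 + 0.0204 = 0.9674
Σ x·lx·mx = 2.7723; T = 2.7723/0.9674 = 2.86572…
r ≈ ln(R0)/T = ln(0.9674)/2.86572… = -0.01157… → -0.012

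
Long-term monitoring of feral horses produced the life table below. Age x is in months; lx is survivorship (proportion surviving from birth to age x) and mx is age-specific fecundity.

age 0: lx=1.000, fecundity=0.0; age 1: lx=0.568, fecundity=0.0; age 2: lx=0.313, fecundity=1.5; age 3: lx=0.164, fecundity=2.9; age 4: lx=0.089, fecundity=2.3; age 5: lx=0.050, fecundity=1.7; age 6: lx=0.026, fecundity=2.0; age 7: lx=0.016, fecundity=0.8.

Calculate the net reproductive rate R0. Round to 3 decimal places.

1.300

lx·mx by age: 0, 0, 0.4695, 0.4756, 0.2047, 0.085, 0.052, 0.0128
R0 = Σ lx·mx = 1.2996 → 1.300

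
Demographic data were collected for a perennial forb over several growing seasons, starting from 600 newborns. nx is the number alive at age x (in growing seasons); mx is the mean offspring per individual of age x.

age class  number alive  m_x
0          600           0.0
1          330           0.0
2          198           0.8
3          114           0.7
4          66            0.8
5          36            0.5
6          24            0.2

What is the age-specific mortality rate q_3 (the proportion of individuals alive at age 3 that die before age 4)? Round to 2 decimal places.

lx = nx/n0 = nx/600: 1, 0.55, 0.33, 0.19, 0.11, 0.06, 0.04
q_3 = (l_3 − l_4) / l_3 = (0.19 − 0.11) / 0.19
     = 0.08 / 0.19 = 0.421053… → 0.42

0.42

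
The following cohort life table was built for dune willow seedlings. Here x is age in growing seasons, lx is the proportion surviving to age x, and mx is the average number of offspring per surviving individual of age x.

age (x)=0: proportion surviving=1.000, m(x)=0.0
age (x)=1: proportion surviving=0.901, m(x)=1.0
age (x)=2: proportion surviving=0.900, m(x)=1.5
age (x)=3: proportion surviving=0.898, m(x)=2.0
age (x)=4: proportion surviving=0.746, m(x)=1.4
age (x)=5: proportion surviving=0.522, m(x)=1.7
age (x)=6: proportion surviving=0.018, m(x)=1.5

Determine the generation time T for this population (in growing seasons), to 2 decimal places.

2.96

lx·mx: 0, 0.901, 1.35, 1.796, 1.0444, 0.8874, 0.027 → R0 = 6.0058
x·lx·mx: 0, 0.901, 2.7, 5.388, 4.1776, 4.437, 0.162 → Σ = 17.7656
T = 17.7656 / 6.0058 = 2.958074… → 2.96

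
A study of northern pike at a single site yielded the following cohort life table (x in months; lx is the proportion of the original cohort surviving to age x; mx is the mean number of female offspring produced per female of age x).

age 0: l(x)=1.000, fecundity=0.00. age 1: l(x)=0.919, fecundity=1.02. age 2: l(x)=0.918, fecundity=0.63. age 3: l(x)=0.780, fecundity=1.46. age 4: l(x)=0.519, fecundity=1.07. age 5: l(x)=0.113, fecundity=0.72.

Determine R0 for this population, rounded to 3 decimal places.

lx·mx by age: 0, 0.93738, 0.57834, 1.1388, 0.55533, 0.08136
R0 = Σ lx·mx = 3.29121 → 3.291

3.291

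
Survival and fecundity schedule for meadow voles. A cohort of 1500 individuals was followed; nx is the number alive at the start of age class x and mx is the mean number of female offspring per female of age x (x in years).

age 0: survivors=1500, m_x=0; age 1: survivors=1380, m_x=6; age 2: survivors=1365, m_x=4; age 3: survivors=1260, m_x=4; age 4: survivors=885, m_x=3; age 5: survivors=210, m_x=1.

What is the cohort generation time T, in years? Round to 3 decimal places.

lx = nx/n0 = nx/1500: 1, 0.92, 0.91, 0.84, 0.59, 0.14
lx·mx: 0, 5.52, 3.64, 3.36, 1.77, 0.14 → R0 = 14.43
x·lx·mx: 0, 5.52, 7.28, 10.08, 7.08, 0.7 → Σ = 30.66
T = 30.66 / 14.43 = 2.12474… → 2.125

2.125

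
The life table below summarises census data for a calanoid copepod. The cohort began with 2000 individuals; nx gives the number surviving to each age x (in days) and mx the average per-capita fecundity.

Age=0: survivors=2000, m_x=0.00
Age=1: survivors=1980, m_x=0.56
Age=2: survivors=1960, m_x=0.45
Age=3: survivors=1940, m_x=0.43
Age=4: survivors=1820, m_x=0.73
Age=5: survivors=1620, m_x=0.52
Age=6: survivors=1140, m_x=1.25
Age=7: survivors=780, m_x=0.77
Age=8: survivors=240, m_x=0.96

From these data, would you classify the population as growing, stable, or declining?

growing

lx = nx/n0 = nx/2000: 1, 0.99, 0.98, 0.97, 0.91, 0.81, 0.57, 0.39, 0.12
R0 = Σ lx·mx = 0 + 0.5544 + 0.441 + 0.4171 + 0.6643 + 0.4212 + 0.7125 + 0.3003 + 0.1152 = 3.626
R0 > 1, so the population is growing.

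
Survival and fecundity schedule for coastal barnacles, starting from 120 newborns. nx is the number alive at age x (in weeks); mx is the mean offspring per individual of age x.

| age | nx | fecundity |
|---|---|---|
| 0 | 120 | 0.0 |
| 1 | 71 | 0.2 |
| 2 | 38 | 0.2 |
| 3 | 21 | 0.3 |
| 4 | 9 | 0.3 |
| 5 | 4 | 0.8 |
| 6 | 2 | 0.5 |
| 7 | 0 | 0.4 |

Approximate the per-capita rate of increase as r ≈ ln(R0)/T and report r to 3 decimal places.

-0.532

lx = nx/n0 = nx/120: 1, 0.59167…, 0.31667…, 0.175, 0.075, 0.03333…, 0.01667…, 0
R0 = Σ lx·mx = 0 + 0.11833… + 0.06333… + 0.0525 + 0.0225 + 0.02667… + 0.00833… + 0 = 0.291667…
Σ x·lx·mx = 0.675833…; T = 0.675833…/0.291667… = 2.31714…
r ≈ ln(R0)/T = ln(0.291667…)/2.31714… = -0.53175… → -0.532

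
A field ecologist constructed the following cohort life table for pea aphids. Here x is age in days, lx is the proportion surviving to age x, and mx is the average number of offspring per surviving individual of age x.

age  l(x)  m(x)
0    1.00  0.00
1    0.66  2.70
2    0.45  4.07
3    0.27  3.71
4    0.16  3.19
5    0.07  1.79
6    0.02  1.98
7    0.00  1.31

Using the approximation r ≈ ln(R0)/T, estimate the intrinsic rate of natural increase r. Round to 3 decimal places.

R0 = Σ lx·mx = 0 + 1.782 + 1.8315 + 1.0017 + 0.5104 + 0.1253 + 0.0396 + 0 = 5.2905
Σ x·lx·mx = 11.3558; T = 11.3558/5.2905 = 2.14645…
r ≈ ln(R0)/T = ln(5.2905)/2.14645… = 0.77612… → 0.776

0.776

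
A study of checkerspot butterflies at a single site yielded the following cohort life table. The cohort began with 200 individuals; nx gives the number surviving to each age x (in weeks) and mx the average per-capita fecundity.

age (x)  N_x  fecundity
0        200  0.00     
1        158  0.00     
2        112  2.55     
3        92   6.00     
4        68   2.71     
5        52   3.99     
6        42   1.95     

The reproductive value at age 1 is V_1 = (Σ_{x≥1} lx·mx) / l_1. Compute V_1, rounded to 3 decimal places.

lx = nx/n0 = nx/200: 1, 0.79, 0.56, 0.46, 0.34, 0.26, 0.21
lx·mx for x ≥ 1: 0, 1.428, 2.76, 0.9214, 1.0374, 0.4095 → sum = 6.5563
V_1 = 6.5563 / l_1 = 6.5563 / 0.79 = 8.299114… → 8.299

8.299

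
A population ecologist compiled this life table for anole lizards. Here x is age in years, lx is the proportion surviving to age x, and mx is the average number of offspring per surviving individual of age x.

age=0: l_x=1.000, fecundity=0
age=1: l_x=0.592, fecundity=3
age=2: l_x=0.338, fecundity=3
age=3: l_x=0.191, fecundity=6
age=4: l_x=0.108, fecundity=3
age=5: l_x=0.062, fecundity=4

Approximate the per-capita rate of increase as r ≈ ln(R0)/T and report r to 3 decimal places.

0.694

R0 = Σ lx·mx = 0 + 1.776 + 1.014 + 1.146 + 0.324 + 0.248 = 4.508
Σ x·lx·mx = 9.778; T = 9.778/4.508 = 2.16903…
r ≈ ln(R0)/T = ln(4.508)/2.16903… = 0.69425… → 0.694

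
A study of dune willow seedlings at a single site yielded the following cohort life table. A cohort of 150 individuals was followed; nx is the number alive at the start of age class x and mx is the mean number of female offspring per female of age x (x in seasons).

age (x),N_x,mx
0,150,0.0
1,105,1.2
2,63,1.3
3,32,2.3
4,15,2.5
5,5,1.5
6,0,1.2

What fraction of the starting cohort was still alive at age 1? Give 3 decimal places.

l_1 = n_1/n_0 = 105/150 = 0.7 → 0.700

0.700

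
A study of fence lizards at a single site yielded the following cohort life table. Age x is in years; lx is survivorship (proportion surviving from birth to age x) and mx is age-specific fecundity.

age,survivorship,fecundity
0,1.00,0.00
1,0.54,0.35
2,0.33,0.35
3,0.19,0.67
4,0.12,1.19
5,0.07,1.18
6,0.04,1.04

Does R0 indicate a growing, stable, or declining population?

declining

R0 = Σ lx·mx = 0 + 0.189 + 0.1155 + 0.1273 + 0.1428 + 0.0826 + 0.0416 = 0.6988
R0 < 1, so the population is declining.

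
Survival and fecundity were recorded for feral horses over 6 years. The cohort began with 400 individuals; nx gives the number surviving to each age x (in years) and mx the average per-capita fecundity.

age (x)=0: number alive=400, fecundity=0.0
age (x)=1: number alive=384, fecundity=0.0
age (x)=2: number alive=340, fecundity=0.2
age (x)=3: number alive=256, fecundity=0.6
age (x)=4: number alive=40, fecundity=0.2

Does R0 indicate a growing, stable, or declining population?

lx = nx/n0 = nx/400: 1, 0.96, 0.85, 0.64, 0.1
R0 = Σ lx·mx = 0 + 0 + 0.17 + 0.384 + 0.02 = 0.574
R0 < 1, so the population is declining.

declining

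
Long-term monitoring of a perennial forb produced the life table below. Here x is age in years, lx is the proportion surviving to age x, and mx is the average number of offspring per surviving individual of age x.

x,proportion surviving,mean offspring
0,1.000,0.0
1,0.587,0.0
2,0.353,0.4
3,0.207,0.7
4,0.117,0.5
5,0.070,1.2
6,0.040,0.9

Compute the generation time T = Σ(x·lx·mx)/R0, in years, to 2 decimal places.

3.42

lx·mx: 0, 0, 0.1412, 0.1449, 0.0585, 0.084, 0.036 → R0 = 0.4646
x·lx·mx: 0, 0, 0.2824, 0.4347, 0.234, 0.42, 0.216 → Σ = 1.5871
T = 1.5871 / 0.4646 = 3.416057… → 3.42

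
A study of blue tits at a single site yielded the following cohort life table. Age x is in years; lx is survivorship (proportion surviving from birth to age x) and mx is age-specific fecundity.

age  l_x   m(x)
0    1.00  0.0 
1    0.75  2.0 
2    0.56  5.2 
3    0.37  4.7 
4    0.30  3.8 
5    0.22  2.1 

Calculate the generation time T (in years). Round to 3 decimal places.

2.504

lx·mx: 0, 1.5, 2.912, 1.739, 1.14, 0.462 → R0 = 7.753
x·lx·mx: 0, 1.5, 5.824, 5.217, 4.56, 2.31 → Σ = 19.411
T = 19.411 / 7.753 = 2.503676… → 2.504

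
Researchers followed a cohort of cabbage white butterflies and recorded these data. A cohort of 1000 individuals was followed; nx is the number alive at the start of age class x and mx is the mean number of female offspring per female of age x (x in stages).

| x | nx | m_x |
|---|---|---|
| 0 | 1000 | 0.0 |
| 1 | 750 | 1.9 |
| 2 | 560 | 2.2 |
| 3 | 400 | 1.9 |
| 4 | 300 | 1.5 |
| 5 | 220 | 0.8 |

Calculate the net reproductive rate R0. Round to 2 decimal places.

4.04

lx = nx/n0 = nx/1000: 1, 0.75, 0.56, 0.4, 0.3, 0.22
lx·mx by age: 0, 1.425, 1.232, 0.76, 0.45, 0.176
R0 = Σ lx·mx = 4.043 → 4.04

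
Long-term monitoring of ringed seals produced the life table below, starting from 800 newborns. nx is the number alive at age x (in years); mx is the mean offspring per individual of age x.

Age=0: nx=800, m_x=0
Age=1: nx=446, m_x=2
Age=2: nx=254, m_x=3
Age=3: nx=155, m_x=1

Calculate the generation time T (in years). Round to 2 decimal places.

lx = nx/n0 = nx/800: 1, 0.5575, 0.3175, 0.19375
lx·mx: 0, 1.115, 0.9525, 0.19375 → R0 = 2.26125
x·lx·mx: 0, 1.115, 1.905, 0.58125 → Σ = 3.60125
T = 3.60125 / 2.26125 = 1.592593… → 1.59

1.59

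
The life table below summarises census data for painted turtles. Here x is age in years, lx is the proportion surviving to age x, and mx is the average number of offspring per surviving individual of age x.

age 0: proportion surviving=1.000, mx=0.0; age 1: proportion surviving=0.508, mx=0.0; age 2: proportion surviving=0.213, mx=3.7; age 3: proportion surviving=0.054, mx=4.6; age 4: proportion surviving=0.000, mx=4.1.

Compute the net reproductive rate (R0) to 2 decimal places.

1.04

lx·mx by age: 0, 0, 0.7881, 0.2484, 0
R0 = Σ lx·mx = 1.0365 → 1.04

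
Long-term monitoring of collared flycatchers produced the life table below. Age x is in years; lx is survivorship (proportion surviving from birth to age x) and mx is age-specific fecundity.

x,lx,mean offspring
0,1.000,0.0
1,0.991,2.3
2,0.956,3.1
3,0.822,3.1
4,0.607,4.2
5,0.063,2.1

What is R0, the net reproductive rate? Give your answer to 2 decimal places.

10.47

lx·mx by age: 0, 2.2793, 2.9636, 2.5482, 2.5494, 0.1323
R0 = Σ lx·mx = 10.4728 → 10.47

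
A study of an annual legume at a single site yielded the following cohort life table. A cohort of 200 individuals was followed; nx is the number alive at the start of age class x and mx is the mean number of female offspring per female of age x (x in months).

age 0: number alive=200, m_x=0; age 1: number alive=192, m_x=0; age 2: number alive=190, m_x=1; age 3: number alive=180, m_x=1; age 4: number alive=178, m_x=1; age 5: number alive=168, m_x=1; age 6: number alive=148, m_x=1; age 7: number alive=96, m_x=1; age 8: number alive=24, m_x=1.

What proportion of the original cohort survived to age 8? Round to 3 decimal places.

l_8 = n_8/n_0 = 24/200 = 0.12 → 0.120

0.120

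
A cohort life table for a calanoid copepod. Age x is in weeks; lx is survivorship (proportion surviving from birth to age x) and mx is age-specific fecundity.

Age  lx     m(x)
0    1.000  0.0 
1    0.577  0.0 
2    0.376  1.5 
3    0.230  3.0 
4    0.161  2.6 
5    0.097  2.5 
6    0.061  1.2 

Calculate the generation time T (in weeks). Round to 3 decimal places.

lx·mx: 0, 0, 0.564, 0.69, 0.4186, 0.2425, 0.0732 → R0 = 1.9883
x·lx·mx: 0, 0, 1.128, 2.07, 1.6744, 1.2125, 0.4392 → Σ = 6.5241
T = 6.5241 / 1.9883 = 3.281245… → 3.281

3.281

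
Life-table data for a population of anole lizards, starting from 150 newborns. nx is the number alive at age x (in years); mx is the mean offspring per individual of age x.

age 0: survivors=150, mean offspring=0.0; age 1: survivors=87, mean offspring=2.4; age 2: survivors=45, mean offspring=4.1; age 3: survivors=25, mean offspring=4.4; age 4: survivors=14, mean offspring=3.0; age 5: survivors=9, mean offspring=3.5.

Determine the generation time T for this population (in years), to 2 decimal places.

2.14

lx = nx/n0 = nx/150: 1, 0.58, 0.3, 0.16667…, 0.09333…, 0.06
lx·mx: 0, 1.392, 1.23, 0.733333…, 0.28…, 0.21 → R0 = 3.845333…
x·lx·mx: 0, 1.392, 2.46, 2.2…, 1.12…, 1.05 → Σ = 8.222…
T = 8.222… / 3.845333… = 2.138176… → 2.14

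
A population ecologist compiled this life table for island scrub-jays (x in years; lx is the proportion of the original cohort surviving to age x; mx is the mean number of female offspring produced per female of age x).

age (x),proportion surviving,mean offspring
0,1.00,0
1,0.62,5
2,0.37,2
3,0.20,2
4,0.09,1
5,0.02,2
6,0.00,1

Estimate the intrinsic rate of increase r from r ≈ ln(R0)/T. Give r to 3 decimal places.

R0 = Σ lx·mx = 0 + 3.1 + 0.74 + 0.4 + 0.09 + 0.04 + 0 = 4.37
Σ x·lx·mx = 6.34; T = 6.34/4.37 = 1.4508…
r ≈ ln(R0)/T = ln(4.37)/1.4508… = 1.01652… → 1.017

1.017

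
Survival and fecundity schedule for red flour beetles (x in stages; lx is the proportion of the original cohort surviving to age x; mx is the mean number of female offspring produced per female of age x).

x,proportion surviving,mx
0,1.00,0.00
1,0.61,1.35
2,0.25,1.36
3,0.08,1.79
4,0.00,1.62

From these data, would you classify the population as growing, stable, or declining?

R0 = Σ lx·mx = 0 + 0.8235 + 0.34 + 0.1432 + 0 = 1.3067
R0 > 1, so the population is growing.

growing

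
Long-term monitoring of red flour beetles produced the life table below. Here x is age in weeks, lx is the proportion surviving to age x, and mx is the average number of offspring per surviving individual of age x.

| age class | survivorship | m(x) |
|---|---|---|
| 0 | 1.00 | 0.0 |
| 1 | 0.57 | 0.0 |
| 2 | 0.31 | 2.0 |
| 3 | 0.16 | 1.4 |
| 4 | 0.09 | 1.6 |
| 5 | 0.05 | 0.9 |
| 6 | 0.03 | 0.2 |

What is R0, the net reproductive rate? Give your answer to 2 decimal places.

1.04

lx·mx by age: 0, 0, 0.62, 0.224, 0.144, 0.045, 0.006
R0 = Σ lx·mx = 1.039 → 1.04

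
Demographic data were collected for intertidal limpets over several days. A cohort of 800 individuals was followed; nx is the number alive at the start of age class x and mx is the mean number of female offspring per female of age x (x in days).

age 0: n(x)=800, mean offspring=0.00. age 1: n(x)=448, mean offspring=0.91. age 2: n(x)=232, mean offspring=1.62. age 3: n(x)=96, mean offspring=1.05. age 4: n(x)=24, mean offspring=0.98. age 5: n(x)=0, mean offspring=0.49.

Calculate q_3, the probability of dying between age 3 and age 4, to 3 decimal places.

0.750

lx = nx/n0 = nx/800: 1, 0.56, 0.29, 0.12, 0.03, 0
q_3 = (l_3 − l_4) / l_3 = (0.12 − 0.03) / 0.12
     = 0.09 / 0.12 = 0.75 → 0.750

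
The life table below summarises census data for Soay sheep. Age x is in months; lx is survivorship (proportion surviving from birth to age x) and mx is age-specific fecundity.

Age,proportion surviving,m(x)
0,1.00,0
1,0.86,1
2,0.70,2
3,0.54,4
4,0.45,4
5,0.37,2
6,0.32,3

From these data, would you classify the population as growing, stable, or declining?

R0 = Σ lx·mx = 0 + 0.86 + 1.4 + 2.16 + 1.8 + 0.74 + 0.96 = 7.92
R0 > 1, so the population is growing.

growing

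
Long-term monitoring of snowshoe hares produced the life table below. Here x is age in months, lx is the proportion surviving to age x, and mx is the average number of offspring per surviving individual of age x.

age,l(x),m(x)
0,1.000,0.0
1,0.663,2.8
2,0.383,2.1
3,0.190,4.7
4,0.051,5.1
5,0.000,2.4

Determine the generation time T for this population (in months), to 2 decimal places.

1.88

lx·mx: 0, 1.8564, 0.8043, 0.893, 0.2601, 0 → R0 = 3.8138
x·lx·mx: 0, 1.8564, 1.6086, 2.679, 1.0404, 0 → Σ = 7.1844
T = 7.1844 / 3.8138 = 1.88379… → 1.88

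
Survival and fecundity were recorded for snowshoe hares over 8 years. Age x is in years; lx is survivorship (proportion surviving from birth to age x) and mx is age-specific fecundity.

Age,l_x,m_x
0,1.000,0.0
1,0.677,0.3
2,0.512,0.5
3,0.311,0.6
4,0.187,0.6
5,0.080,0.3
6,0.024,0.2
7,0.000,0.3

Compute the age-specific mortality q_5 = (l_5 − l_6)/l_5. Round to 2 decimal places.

0.70

q_5 = (l_5 − l_6) / l_5 = (0.08 − 0.024) / 0.08
     = 0.056 / 0.08 = 0.7 → 0.70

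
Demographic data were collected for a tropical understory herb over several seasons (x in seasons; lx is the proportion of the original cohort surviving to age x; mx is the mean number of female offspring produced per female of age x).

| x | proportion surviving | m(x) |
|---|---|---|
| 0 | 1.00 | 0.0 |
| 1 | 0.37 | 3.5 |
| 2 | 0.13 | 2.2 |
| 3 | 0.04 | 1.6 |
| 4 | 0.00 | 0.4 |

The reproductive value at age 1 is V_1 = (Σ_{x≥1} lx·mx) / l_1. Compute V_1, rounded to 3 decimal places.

4.446

lx·mx for x ≥ 1: 1.295, 0.286, 0.064, 0 → sum = 1.645
V_1 = 1.645 / l_1 = 1.645 / 0.37 = 4.445946… → 4.446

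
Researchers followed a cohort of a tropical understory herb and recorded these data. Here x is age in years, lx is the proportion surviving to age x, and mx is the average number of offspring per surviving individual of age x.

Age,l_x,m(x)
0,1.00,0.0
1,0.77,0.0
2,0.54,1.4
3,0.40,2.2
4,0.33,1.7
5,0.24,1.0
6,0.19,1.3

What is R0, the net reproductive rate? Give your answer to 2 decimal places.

lx·mx by age: 0, 0, 0.756, 0.88, 0.561, 0.24, 0.247
R0 = Σ lx·mx = 2.684 → 2.68

2.68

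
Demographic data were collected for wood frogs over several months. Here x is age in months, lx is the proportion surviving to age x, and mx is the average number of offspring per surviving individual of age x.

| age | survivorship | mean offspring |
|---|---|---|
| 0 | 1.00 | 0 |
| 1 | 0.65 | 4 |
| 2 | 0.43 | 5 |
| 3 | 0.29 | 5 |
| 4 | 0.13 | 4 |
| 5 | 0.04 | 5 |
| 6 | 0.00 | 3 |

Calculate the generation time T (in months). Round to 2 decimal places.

lx·mx: 0, 2.6, 2.15, 1.45, 0.52, 0.2, 0 → R0 = 6.92
x·lx·mx: 0, 2.6, 4.3, 4.35, 2.08, 1, 0 → Σ = 14.33
T = 14.33 / 6.92 = 2.070809… → 2.07

2.07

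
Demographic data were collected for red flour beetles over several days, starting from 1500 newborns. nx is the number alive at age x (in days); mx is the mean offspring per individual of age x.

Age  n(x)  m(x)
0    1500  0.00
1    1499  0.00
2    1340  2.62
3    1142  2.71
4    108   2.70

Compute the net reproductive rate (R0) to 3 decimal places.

4.598

lx = nx/n0 = nx/1500: 1, 0.99933…, 0.89333…, 0.76133…, 0.072
lx·mx by age: 0, 0, 2.340533…, 2.063213…, 0.1944
R0 = Σ lx·mx = 4.598147… → 4.598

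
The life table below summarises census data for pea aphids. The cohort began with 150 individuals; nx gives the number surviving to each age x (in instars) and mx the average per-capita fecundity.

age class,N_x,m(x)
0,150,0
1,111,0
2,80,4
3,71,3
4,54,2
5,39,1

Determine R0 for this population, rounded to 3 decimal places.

4.533

lx = nx/n0 = nx/150: 1, 0.74, 0.53333…, 0.47333…, 0.36, 0.26
lx·mx by age: 0, 0, 2.133333…, 1.42…, 0.72, 0.26
R0 = Σ lx·mx = 4.533333… → 4.533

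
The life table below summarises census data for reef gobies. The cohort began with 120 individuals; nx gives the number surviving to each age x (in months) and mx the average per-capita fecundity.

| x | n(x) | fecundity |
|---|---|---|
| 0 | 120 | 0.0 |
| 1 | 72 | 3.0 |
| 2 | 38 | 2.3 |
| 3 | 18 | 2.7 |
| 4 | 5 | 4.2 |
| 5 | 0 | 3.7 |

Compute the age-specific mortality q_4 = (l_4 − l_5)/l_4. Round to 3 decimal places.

1.000

lx = nx/n0 = nx/120: 1, 0.6, 0.31667…, 0.15, 0.04167…, 0
q_4 = (l_4 − l_5) / l_4 = (0.041667… − 0) / 0.041667…
     = 0.041667… / 0.041667… = 1 → 1.000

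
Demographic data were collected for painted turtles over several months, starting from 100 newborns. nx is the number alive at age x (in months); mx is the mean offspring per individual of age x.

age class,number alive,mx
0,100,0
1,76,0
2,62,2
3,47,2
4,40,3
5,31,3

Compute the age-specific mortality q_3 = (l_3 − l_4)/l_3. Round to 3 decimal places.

lx = nx/n0 = nx/100: 1, 0.76, 0.62, 0.47, 0.4, 0.31
q_3 = (l_3 − l_4) / l_3 = (0.47 − 0.4) / 0.47
     = 0.07 / 0.47 = 0.148936… → 0.149

0.149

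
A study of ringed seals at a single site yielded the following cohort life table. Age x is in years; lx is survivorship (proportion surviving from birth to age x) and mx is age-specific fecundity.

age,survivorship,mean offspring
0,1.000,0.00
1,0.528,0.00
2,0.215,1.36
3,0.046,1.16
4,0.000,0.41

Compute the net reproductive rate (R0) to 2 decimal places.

0.35

lx·mx by age: 0, 0, 0.2924, 0.05336, 0
R0 = Σ lx·mx = 0.34576 → 0.35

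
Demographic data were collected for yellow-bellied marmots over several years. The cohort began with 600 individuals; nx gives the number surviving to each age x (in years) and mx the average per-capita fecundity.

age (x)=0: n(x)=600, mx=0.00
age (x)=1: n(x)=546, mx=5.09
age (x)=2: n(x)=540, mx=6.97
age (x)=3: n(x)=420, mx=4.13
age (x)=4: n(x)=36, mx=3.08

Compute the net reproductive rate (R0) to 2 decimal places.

13.98

lx = nx/n0 = nx/600: 1, 0.91, 0.9, 0.7, 0.06
lx·mx by age: 0, 4.6319, 6.273, 2.891, 0.1848
R0 = Σ lx·mx = 13.9807 → 13.98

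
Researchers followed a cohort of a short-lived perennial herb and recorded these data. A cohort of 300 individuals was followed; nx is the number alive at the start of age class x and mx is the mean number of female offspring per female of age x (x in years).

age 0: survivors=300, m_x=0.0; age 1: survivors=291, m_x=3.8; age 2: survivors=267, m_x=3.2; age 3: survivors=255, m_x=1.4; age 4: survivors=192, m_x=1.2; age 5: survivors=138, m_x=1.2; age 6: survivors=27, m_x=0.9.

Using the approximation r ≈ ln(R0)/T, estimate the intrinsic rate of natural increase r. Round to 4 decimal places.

1.0470

lx = nx/n0 = nx/300: 1, 0.97, 0.89, 0.85, 0.64, 0.46, 0.09
R0 = Σ lx·mx = 0 + 3.686 + 2.848 + 1.19 + 0.768 + 0.552 + 0.081 = 9.125
Σ x·lx·mx = 19.27; T = 19.27/9.125 = 2.11178…
r ≈ ln(R0)/T = ln(9.125)/2.11178… = 1.046992… → 1.0470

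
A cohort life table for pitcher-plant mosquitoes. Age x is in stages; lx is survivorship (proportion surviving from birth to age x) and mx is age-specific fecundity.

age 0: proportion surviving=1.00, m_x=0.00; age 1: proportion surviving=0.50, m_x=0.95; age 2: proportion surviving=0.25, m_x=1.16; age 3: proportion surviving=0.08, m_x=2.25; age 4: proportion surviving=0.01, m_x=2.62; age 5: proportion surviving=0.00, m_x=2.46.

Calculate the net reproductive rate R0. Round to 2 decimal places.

lx·mx by age: 0, 0.475, 0.29, 0.18, 0.0262, 0
R0 = Σ lx·mx = 0.9712 → 0.97

0.97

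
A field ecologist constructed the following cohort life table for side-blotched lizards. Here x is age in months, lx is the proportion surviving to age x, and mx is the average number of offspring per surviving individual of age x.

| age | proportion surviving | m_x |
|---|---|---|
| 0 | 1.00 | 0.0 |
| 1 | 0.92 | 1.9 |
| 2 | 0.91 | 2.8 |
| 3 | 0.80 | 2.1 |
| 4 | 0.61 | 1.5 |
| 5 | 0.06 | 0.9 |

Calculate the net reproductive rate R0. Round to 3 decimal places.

6.945

lx·mx by age: 0, 1.748, 2.548, 1.68, 0.915, 0.054
R0 = Σ lx·mx = 6.945 → 6.945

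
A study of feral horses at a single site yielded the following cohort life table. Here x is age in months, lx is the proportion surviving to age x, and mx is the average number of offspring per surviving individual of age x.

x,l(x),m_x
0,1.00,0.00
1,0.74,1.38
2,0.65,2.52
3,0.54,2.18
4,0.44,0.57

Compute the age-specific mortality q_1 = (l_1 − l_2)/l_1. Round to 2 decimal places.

0.12

q_1 = (l_1 − l_2) / l_1 = (0.74 − 0.65) / 0.74
     = 0.09 / 0.74 = 0.121622… → 0.12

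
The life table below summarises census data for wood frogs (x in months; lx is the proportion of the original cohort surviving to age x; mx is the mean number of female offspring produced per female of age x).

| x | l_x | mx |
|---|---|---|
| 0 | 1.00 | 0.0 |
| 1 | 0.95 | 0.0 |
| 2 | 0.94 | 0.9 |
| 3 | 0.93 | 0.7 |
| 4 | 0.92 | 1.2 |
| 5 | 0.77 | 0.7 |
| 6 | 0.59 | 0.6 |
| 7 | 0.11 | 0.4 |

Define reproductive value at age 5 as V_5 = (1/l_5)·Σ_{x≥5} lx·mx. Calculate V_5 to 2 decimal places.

1.22

lx·mx for x ≥ 5: 0.539, 0.354, 0.044 → sum = 0.937
V_5 = 0.937 / l_5 = 0.937 / 0.77 = 1.216883… → 1.22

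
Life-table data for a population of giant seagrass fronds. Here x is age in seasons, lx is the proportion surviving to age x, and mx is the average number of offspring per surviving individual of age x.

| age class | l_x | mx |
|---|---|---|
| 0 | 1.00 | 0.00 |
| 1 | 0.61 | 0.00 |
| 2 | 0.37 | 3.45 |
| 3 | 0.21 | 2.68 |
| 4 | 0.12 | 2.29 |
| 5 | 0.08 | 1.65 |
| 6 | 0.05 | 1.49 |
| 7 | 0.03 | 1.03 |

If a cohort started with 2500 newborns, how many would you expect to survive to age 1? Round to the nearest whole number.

1525

Expected survivors = N0 · l_1 = 2500 × 0.61 = 1525 → 1525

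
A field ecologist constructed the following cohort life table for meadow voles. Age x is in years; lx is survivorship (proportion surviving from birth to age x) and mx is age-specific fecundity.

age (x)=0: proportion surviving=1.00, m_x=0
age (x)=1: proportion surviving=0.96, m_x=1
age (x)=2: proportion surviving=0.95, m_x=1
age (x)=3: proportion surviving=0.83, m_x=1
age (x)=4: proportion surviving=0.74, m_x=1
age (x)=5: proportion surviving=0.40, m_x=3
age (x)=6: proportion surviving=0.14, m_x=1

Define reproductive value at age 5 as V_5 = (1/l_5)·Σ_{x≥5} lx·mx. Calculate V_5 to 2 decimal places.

3.35

lx·mx for x ≥ 5: 1.2, 0.14 → sum = 1.34
V_5 = 1.34 / l_5 = 1.34 / 0.4 = 3.35 → 3.35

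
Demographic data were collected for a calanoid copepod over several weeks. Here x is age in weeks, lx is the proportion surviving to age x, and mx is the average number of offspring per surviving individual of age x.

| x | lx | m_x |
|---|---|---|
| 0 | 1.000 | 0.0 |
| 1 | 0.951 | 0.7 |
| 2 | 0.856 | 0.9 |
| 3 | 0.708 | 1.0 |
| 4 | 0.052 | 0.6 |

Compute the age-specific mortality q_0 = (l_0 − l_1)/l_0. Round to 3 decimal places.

0.049

q_0 = (l_0 − l_1) / l_0 = (1 − 0.951) / 1
     = 0.049 / 1 = 0.049 → 0.049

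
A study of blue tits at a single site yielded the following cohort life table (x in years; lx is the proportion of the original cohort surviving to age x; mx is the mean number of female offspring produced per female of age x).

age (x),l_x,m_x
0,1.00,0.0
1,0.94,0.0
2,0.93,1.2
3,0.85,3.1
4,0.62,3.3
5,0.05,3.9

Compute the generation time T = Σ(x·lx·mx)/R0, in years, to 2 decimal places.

lx·mx: 0, 0, 1.116, 2.635, 2.046, 0.195 → R0 = 5.992
x·lx·mx: 0, 0, 2.232, 7.905, 8.184, 0.975 → Σ = 19.296
T = 19.296 / 5.992 = 3.220294… → 3.22

3.22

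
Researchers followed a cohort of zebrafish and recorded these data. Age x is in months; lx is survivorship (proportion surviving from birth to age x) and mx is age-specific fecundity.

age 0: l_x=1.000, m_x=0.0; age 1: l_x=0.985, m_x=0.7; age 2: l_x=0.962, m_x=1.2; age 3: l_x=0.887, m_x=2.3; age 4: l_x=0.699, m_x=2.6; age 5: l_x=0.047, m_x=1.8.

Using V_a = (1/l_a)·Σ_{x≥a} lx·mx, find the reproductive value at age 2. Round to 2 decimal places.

lx·mx for x ≥ 2: 1.1544, 2.0401, 1.8174, 0.0846 → sum = 5.0965
V_2 = 5.0965 / l_2 = 5.0965 / 0.962 = 5.297817… → 5.30

5.30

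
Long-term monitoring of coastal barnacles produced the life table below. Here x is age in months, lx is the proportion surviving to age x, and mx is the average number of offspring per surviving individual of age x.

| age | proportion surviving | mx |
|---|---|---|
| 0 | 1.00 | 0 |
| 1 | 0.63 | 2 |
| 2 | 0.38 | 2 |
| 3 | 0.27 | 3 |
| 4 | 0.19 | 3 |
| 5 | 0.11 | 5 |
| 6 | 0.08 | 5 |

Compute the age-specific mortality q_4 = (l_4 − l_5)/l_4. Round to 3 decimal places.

0.421

q_4 = (l_4 − l_5) / l_4 = (0.19 − 0.11) / 0.19
     = 0.08 / 0.19 = 0.421053… → 0.421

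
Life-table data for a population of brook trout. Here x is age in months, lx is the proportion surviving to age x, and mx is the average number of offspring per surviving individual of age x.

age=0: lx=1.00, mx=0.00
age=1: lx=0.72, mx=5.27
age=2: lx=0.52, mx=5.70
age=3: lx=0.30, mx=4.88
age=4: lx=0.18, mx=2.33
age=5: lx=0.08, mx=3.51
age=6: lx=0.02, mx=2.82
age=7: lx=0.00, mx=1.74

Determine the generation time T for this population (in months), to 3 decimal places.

lx·mx: 0, 3.7944, 2.964, 1.464, 0.4194, 0.2808, 0.0564, 0 → R0 = 8.979
x·lx·mx: 0, 3.7944, 5.928, 4.392, 1.6776, 1.404, 0.3384, 0 → Σ = 17.5344
T = 17.5344 / 8.979 = 1.952823… → 1.953

1.953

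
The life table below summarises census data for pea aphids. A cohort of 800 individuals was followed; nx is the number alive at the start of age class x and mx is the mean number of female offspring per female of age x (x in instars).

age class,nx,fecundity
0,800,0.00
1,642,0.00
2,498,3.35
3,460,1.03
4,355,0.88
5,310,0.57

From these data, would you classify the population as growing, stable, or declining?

growing

lx = nx/n0 = nx/800: 1, 0.8025, 0.6225, 0.575, 0.44375, 0.3875
R0 = Σ lx·mx = 0 + 0 + 2.085375 + 0.59225 + 0.3905… + 0.220875 = 3.289…
R0 > 1, so the population is growing.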